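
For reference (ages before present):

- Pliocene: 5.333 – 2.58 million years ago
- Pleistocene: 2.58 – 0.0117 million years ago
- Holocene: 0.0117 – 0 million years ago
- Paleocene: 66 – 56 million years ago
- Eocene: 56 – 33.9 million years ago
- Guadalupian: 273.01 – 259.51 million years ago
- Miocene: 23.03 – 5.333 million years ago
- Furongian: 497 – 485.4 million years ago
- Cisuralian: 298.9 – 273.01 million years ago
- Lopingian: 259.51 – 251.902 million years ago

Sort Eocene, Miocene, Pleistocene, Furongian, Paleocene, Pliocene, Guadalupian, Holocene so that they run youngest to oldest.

Holocene, Pleistocene, Pliocene, Miocene, Eocene, Paleocene, Guadalupian, Furongian

The oldest of these is Furongian (starts 497 Ma) and the youngest is Holocene (ends 0 Ma).
In between, by decreasing start age: Guadalupian (273.01), Paleocene (66), Eocene (56), Miocene (23.03), Pliocene (5.333), Pleistocene (2.58).
Listing youngest first means reversing that sequence.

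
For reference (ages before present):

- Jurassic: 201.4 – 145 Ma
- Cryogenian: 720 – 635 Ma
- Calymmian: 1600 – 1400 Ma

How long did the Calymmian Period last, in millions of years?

200 million years

1600 − 1400 = 200 million years.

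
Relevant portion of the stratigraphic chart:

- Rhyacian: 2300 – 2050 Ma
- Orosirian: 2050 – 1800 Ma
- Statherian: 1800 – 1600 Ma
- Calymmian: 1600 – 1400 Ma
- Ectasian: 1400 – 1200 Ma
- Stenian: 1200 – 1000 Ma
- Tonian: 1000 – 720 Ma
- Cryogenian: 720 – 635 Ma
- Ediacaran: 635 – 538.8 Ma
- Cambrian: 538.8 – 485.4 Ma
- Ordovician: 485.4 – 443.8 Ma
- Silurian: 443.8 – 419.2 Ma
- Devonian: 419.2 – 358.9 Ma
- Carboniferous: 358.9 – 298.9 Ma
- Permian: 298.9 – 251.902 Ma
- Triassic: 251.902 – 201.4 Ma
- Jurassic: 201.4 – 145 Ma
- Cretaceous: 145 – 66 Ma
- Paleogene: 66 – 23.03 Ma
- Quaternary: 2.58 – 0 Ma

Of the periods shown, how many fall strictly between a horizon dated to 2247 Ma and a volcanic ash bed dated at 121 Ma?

The older date is 2247 Ma and the younger is 121 Ma.
Periods with start < 2247 and end > 121 Ma: Orosirian (2050–1800), Statherian (1800–1600), Calymmian (1600–1400), Ectasian (1400–1200), Stenian (1200–1000), Tonian (1000–720), Cryogenian (720–635), Ediacaran (635–538.8), Cambrian (538.8–485.4), Ordovician (485.4–443.8), Silurian (443.8–419.2), Devonian (419.2–358.9), Carboniferous (358.9–298.9), Permian (298.9–251.902), Triassic (251.902–201.4), Jurassic (201.4–145).
That is 16 complete periods.

16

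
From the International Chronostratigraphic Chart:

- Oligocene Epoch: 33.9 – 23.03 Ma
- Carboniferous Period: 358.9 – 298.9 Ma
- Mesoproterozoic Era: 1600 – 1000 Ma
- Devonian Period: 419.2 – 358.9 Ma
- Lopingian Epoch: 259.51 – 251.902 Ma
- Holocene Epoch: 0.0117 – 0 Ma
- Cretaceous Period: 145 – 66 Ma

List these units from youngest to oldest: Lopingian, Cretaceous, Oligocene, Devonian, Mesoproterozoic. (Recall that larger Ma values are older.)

Oligocene, then Cretaceous, then Lopingian, then Devonian, then Mesoproterozoic

Read off each span (Ma): Lopingian 259.51–251.902; Cretaceous 145–66; Oligocene 33.9–23.03; Devonian 419.2–358.9; Mesoproterozoic 1600–1000.
Larger Ma is older, so oldest→youngest is Mesoproterozoic, Devonian, Lopingian, Cretaceous, Oligocene; reverse it for youngest→oldest.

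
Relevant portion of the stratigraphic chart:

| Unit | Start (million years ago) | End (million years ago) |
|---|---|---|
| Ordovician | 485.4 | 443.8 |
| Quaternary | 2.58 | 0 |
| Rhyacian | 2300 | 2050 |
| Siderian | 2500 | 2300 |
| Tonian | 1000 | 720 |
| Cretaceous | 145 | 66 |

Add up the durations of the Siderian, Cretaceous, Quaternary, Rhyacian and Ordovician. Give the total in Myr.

Duration is start − end for each: (2500 − 2300) + (145 − 66) + (2.58 − 0) + (2300 − 2050) + (485.4 − 443.8).
That is 200 + 79 + 2.58 + 250 + 41.6, which totals 573.18 million years.

573.18 million years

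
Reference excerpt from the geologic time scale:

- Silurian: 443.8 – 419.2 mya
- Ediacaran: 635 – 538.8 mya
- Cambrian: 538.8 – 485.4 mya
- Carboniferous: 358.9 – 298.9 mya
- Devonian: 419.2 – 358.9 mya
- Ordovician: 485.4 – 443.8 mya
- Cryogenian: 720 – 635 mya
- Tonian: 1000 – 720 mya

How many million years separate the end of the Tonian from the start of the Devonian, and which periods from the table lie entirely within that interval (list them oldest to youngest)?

The Tonian closes at 720 Ma and the Devonian opens at 419.2 Ma, so the interval is 720 − 419.2 = 300.8 Myr.
A period fits inside if it starts at or after 720 Ma and ends at or before 419.2 Ma; oldest first that gives Cryogenian, Ediacaran, Cambrian, Ordovician, Silurian.

300.8 million years; Cryogenian, Ediacaran, Cambrian, Ordovician, Silurian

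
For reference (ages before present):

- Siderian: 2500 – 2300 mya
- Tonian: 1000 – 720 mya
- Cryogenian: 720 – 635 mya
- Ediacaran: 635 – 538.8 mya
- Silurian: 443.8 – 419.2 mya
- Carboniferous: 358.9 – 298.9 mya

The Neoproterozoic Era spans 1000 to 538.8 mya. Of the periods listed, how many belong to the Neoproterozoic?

Periods inside 1000–538.8 Ma: Tonian, Cryogenian, Ediacaran — 3 in total.

3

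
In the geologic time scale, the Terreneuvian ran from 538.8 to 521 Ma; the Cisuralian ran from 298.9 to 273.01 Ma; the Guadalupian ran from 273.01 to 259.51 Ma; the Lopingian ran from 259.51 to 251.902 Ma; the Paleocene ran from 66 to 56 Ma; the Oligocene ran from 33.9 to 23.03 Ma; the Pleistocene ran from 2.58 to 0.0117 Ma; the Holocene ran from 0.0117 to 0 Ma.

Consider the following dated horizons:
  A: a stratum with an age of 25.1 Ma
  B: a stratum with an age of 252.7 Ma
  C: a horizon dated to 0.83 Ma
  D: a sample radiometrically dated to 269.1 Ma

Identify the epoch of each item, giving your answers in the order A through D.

A: 25.1 Ma lies in 33.9–23.03 Ma, so Oligocene.
B: 252.7 Ma lies in 259.51–251.902 Ma, so Lopingian.
C: 0.83 Ma lies in 2.58–0.0117 Ma, so Pleistocene.
D: 269.1 Ma lies in 273.01–259.51 Ma, so Guadalupian.

A — Oligocene; B — Lopingian; C — Pleistocene; D — Guadalupian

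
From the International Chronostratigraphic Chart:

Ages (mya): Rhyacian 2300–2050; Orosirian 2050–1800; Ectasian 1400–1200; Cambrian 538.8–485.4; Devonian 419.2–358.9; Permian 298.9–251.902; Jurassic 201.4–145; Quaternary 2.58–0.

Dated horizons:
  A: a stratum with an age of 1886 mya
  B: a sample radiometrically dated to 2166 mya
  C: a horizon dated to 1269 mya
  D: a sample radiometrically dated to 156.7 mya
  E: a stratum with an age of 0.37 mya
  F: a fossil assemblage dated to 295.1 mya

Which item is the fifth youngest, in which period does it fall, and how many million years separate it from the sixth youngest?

A, in the Orosirian; 280 million years to B

Smaller Ma means younger, so youngest first: E 0.37 < D 156.7 < F 295.1 < C 1269 < A 1886 < B 2166.
Counting 5 along gives A (1886 Ma); the excerpt puts that inside the Orosirian, 2050–1800 Ma.
Next in line is B (2166 Ma), and 2166 − 1886 = 280 Myr.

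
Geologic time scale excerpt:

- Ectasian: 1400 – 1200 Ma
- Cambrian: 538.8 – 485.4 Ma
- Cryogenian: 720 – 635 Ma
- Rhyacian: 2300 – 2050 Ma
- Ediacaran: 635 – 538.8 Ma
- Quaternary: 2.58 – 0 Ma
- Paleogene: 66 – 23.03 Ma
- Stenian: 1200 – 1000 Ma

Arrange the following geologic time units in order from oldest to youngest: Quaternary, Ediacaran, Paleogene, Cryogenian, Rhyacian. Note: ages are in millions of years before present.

Rhyacian, then Cryogenian, then Ediacaran, then Paleogene, then Quaternary

The oldest of these is Rhyacian (starts 2300 Ma) and the youngest is Quaternary (ends 0 Ma).
In between, by decreasing start age: Cryogenian (720), Ediacaran (635), Paleogene (66).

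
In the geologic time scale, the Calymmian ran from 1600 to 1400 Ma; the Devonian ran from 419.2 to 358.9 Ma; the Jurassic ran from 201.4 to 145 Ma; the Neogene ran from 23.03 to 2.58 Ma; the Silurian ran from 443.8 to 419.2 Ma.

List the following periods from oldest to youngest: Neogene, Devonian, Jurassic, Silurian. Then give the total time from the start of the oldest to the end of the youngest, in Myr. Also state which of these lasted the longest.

From the excerpt: Neogene 23.03–2.58; Devonian 419.2–358.9; Jurassic 201.4–145; Silurian 443.8–419.2 (Ma).
Larger Ma is earlier, so the oldest is Silurian and the youngest is Neogene; oldest to youngest: Silurian, Devonian, Jurassic, Neogene.
Oldest start 443.8 minus youngest end 2.58 gives 441.22 Myr overall.
Individual lengths (start − end): Devonian 60.3; Neogene 20.45; Silurian 24.6; Jurassic 56.4. The largest is Devonian at 60.3 Myr.

Silurian → Devonian → Jurassic → Neogene; total span 441.22 Myr; longest is Devonian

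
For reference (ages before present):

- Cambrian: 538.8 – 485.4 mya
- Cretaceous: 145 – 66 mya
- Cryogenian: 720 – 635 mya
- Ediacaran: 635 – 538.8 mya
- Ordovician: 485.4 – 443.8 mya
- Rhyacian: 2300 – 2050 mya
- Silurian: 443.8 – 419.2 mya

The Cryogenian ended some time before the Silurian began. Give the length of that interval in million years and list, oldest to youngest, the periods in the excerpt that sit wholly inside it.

The Cryogenian closes at 635 Ma and the Silurian opens at 443.8 Ma, so the interval is 635 − 443.8 = 191.2 Myr.
A period fits inside if it starts at or after 635 Ma and ends at or before 443.8 Ma; oldest first that gives Ediacaran, Cambrian, Ordovician.

191.2 million years; Ediacaran, Cambrian, Ordovician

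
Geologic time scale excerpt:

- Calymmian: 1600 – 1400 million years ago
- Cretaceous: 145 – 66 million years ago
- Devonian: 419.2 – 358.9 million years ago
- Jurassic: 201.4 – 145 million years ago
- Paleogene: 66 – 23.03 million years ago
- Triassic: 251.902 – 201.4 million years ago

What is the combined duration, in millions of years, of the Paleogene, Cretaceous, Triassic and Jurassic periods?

228.872 million years

Each duration: Paleogene = 42.97; Cretaceous = 79; Triassic = 50.502; Jurassic = 56.4.
Sum: 42.97 + 79 + 50.502 + 56.4 = 228.872 Myr.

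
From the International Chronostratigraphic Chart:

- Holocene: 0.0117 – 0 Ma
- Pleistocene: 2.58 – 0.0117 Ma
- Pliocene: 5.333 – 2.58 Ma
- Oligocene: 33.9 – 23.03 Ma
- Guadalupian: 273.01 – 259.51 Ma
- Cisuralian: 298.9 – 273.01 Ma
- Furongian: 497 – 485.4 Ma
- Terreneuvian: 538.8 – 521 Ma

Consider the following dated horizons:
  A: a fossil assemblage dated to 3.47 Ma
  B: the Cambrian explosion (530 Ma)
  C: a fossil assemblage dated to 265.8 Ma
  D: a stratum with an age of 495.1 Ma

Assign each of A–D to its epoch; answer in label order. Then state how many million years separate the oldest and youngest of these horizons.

Match each age against the start–end ranges in the excerpt: A = 3.47 Ma → Pliocene (5.333–2.58); B = 530 Ma → Terreneuvian (538.8–521); C = 265.8 Ma → Guadalupian (273.01–259.51); D = 495.1 Ma → Furongian (497–485.4).
The largest age is 530 Ma and the smallest is 3.47 Ma; their difference is 526.53 Myr.

A — Pliocene; B — Terreneuvian; C — Guadalupian; D — Furongian; span 526.53 million years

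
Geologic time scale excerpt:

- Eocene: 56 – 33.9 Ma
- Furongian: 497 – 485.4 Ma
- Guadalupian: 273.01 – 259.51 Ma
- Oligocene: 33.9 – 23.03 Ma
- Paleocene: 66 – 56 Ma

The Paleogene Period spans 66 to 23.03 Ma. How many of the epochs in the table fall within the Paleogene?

3

Epochs inside 66–23.03 Ma: Paleocene, Eocene, Oligocene — 3 in total.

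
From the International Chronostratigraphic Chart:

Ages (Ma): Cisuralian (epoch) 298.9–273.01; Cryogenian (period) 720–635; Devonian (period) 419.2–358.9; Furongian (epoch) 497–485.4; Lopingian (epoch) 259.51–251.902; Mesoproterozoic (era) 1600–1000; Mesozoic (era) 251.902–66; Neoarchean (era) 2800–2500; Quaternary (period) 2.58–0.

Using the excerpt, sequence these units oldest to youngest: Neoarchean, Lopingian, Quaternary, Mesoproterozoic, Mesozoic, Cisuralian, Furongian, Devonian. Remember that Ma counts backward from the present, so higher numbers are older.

Read off each span (Ma): Neoarchean 2800–2500; Lopingian 259.51–251.902; Quaternary 2.58–0; Mesoproterozoic 1600–1000; Mesozoic 251.902–66; Cisuralian 298.9–273.01; Furongian 497–485.4; Devonian 419.2–358.9.
Larger Ma is older, so oldest→youngest is Neoarchean, Mesoproterozoic, Furongian, Devonian, Cisuralian, Lopingian, Mesozoic, Quaternary.

Neoarchean → Mesoproterozoic → Furongian → Devonian → Cisuralian → Lopingian → Mesozoic → Quaternary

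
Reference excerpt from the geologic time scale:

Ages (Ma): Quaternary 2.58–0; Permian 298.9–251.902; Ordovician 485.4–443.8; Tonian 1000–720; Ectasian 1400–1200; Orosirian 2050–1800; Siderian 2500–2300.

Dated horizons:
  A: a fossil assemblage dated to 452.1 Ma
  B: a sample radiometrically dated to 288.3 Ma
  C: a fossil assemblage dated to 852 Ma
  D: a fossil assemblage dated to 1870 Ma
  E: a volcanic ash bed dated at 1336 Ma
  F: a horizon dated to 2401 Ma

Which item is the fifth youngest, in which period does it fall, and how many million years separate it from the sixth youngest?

D, in the Orosirian; 531 million years to F

Smaller Ma means younger, so youngest first: B 288.3 < A 452.1 < C 852 < E 1336 < D 1870 < F 2401.
Counting 5 along gives D (1870 Ma); the excerpt puts that inside the Orosirian, 2050–1800 Ma.
Next in line is F (2401 Ma), and 2401 − 1870 = 531 Myr.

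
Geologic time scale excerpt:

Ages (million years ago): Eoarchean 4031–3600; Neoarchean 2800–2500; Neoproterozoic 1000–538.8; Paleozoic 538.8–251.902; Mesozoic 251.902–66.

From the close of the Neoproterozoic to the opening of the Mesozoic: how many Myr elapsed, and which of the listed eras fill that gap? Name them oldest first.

286.898 million years; Paleozoic

The Neoproterozoic closes at 538.8 Ma and the Mesozoic opens at 251.902 Ma, so the interval is 538.8 − 251.902 = 286.898 Myr.
An era fits inside if it starts at or after 538.8 Ma and ends at or before 251.902 Ma; oldest first that gives Paleozoic.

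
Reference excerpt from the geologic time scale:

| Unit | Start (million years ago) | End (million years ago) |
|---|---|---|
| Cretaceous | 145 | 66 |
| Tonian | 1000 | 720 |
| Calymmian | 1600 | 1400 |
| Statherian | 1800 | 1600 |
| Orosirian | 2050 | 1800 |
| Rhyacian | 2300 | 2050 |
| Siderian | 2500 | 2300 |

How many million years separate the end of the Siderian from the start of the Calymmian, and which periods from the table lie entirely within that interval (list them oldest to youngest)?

The Siderian closes at 2300 Ma and the Calymmian opens at 1600 Ma, so the interval is 2300 − 1600 = 700 Myr.
A period fits inside if it starts at or after 2300 Ma and ends at or before 1600 Ma; oldest first that gives Rhyacian, Orosirian, Statherian.

700 million years; Rhyacian, Orosirian, Statherian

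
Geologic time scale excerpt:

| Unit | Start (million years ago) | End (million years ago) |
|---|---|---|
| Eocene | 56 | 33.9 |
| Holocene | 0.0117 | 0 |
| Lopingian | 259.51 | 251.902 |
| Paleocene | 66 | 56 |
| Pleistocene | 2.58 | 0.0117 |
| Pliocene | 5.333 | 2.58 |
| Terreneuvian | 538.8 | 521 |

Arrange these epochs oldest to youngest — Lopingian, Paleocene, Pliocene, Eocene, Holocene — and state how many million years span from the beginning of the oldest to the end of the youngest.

Lopingian, Paleocene, Eocene, Pliocene, Holocene; total span 259.51 Myr

Start ages (Ma): Lopingian 259.51, Paleocene 66, Eocene 56, Pliocene 5.333, Holocene 0.0117.
Ordered oldest to youngest: Lopingian, Paleocene, Eocene, Pliocene, Holocene.
Span = 259.51 − 0 = 259.51 Myr.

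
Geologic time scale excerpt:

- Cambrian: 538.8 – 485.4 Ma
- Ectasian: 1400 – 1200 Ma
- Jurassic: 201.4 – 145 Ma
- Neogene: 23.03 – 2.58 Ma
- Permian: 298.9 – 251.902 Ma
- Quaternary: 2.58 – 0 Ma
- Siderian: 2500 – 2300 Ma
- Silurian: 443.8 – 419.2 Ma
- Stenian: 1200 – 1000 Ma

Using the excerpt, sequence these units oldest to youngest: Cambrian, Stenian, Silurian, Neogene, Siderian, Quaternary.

Siderian, Stenian, Cambrian, Silurian, Neogene, Quaternary

The oldest of these is Siderian (starts 2500 Ma) and the youngest is Quaternary (ends 0 Ma).
In between, by decreasing start age: Stenian (1200), Cambrian (538.8), Silurian (443.8), Neogene (23.03).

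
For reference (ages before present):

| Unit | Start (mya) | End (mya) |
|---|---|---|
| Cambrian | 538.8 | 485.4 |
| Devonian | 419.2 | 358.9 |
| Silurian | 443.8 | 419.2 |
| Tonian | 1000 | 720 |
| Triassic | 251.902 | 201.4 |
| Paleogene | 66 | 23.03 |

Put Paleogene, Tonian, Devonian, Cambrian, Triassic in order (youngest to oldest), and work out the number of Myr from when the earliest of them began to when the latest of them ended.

Paleogene, Triassic, Devonian, Cambrian, Tonian; total span 976.97 Myr

From the excerpt: Paleogene 66–23.03; Tonian 1000–720; Devonian 419.2–358.9; Cambrian 538.8–485.4; Triassic 251.902–201.4 (Ma).
Larger Ma is earlier, so the oldest is Tonian and the youngest is Paleogene; youngest to oldest: Paleogene, Triassic, Devonian, Cambrian, Tonian.
Oldest start 1000 minus youngest end 23.03 gives 976.97 Myr overall.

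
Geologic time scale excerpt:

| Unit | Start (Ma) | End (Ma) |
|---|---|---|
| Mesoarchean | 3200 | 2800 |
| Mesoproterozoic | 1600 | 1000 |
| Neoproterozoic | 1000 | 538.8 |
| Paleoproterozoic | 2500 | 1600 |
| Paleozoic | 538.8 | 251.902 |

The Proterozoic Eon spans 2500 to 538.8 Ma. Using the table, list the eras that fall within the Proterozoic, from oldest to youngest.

Eras with both bounds inside 2500–538.8 Ma: Paleoproterozoic (2500–1600), Mesoproterozoic (1600–1000), Neoproterozoic (1000–538.8).

Paleoproterozoic, Mesoproterozoic, Neoproterozoic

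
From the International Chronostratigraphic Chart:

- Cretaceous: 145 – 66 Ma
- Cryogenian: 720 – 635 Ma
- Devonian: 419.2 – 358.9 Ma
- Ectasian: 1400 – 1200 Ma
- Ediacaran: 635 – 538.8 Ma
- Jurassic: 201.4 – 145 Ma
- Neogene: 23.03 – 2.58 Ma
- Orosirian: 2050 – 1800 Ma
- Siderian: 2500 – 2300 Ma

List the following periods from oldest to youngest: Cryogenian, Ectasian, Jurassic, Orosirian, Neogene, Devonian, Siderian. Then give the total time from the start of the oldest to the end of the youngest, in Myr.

From the excerpt: Cryogenian 720–635; Ectasian 1400–1200; Jurassic 201.4–145; Orosirian 2050–1800; Neogene 23.03–2.58; Devonian 419.2–358.9; Siderian 2500–2300 (Ma).
Larger Ma is earlier, so the oldest is Siderian and the youngest is Neogene; oldest to youngest: Siderian, Orosirian, Ectasian, Cryogenian, Devonian, Jurassic, Neogene.
Oldest start 2500 minus youngest end 2.58 gives 2497.42 Myr overall.

Siderian → Orosirian → Ectasian → Cryogenian → Devonian → Jurassic → Neogene; total span 2497.42 Myr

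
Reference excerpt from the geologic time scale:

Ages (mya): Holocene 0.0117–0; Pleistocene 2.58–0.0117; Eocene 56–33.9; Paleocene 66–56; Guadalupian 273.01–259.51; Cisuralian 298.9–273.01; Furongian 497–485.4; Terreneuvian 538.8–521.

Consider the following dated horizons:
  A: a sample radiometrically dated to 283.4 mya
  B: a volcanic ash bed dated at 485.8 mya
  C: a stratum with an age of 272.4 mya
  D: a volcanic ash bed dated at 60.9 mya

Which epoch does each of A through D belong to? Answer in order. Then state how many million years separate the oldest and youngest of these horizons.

A — Cisuralian; B — Furongian; C — Guadalupian; D — Paleocene; span 424.9 million years

A: 283.4 Ma lies in 298.9–273.01 Ma, so Cisuralian.
B: 485.8 Ma lies in 497–485.4 Ma, so Furongian.
C: 272.4 Ma lies in 273.01–259.51 Ma, so Guadalupian.
D: 60.9 Ma lies in 66–56 Ma, so Paleocene.
Oldest = 485.8 Ma, youngest = 60.9 Ma → span 424.9 Myr.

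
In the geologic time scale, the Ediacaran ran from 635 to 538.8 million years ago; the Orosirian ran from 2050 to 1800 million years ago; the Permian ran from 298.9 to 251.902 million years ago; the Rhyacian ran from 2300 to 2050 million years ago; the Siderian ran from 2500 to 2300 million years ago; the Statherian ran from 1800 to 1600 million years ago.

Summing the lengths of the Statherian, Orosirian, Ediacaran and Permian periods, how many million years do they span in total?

593.198 million years

Each duration: Statherian = 200; Orosirian = 250; Ediacaran = 96.2; Permian = 46.998.
Sum: 200 + 250 + 96.2 + 46.998 = 593.198 Myr.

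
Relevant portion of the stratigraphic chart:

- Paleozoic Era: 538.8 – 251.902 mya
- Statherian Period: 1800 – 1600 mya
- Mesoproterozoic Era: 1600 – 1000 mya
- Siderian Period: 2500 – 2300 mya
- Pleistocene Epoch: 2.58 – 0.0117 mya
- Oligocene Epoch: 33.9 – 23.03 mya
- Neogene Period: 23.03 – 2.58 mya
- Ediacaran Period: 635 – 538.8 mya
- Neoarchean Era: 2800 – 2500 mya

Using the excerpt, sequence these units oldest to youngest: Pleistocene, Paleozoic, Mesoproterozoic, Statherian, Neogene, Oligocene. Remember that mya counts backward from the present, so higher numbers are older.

The oldest of these is Statherian (starts 1800 Ma) and the youngest is Pleistocene (ends 0.0117 Ma).
In between, by decreasing start age: Mesoproterozoic (1600), Paleozoic (538.8), Oligocene (33.9), Neogene (23.03).

Statherian, then Mesoproterozoic, then Paleozoic, then Oligocene, then Neogene, then Pleistocene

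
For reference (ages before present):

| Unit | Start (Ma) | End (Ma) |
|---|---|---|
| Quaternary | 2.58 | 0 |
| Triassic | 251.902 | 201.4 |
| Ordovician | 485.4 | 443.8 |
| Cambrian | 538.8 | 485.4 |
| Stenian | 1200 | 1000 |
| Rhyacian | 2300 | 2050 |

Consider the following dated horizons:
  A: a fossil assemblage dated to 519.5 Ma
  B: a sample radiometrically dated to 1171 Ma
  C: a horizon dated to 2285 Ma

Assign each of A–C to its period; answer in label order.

Match each age against the start–end ranges in the excerpt: A = 519.5 Ma → Cambrian (538.8–485.4); B = 1171 Ma → Stenian (1200–1000); C = 2285 Ma → Rhyacian (2300–2050).

A — Cambrian; B — Stenian; C — Rhyacian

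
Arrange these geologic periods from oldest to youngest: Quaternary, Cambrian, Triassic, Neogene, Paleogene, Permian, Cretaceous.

Cambrian, Permian, Triassic, Cretaceous, Paleogene, Neogene, Quaternary

Group by era (each group listed oldest first) — Paleozoic: Cambrian, Permian; Mesozoic: Triassic, Cretaceous; Cenozoic: Paleogene, Neogene, Quaternary. The eras run Paleozoic → Mesozoic → Cenozoic. Concatenating the groups in that era order gives oldest to youngest directly.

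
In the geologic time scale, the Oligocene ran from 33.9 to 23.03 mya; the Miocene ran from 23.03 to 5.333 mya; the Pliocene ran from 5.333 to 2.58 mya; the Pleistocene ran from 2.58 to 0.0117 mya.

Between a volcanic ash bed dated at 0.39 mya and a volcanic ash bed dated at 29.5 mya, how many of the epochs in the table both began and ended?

2

The older date is 29.5 Ma and the younger is 0.39 Ma.
Epochs with start < 29.5 and end > 0.39 Ma: Miocene (23.03–5.333), Pliocene (5.333–2.58).
That is 2 complete epochs.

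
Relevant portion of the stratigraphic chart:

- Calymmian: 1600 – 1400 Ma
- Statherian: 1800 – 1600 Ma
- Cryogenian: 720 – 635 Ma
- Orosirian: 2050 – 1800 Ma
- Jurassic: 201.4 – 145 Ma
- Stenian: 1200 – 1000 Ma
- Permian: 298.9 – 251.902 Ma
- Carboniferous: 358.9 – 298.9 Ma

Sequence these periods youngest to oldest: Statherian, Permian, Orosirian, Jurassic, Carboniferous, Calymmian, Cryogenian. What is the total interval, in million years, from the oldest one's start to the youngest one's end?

Jurassic → Permian → Carboniferous → Cryogenian → Calymmian → Statherian → Orosirian; total span 1905 Myr

Start ages (Ma): Orosirian 2050, Statherian 1800, Calymmian 1600, Cryogenian 720, Carboniferous 358.9, Permian 298.9, Jurassic 201.4.
Ordered youngest to oldest: Jurassic, Permian, Carboniferous, Cryogenian, Calymmian, Statherian, Orosirian.
Span = 2050 − 145 = 1905 Myr.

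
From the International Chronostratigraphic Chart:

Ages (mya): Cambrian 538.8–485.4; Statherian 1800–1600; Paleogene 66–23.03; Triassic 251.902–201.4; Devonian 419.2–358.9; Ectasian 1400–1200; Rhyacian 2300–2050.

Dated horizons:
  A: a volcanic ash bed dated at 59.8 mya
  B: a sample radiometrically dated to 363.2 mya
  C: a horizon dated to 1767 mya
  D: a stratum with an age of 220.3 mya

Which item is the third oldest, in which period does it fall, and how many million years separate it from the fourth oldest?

Larger Ma means older, so oldest first: C 1767 > B 363.2 > D 220.3 > A 59.8.
Counting 3 along gives D (220.3 Ma); the excerpt puts that inside the Triassic, 251.902–201.4 Ma.
Next in line is A (59.8 Ma), and 220.3 − 59.8 = 160.5 Myr.

D, in the Triassic; 160.5 million years to A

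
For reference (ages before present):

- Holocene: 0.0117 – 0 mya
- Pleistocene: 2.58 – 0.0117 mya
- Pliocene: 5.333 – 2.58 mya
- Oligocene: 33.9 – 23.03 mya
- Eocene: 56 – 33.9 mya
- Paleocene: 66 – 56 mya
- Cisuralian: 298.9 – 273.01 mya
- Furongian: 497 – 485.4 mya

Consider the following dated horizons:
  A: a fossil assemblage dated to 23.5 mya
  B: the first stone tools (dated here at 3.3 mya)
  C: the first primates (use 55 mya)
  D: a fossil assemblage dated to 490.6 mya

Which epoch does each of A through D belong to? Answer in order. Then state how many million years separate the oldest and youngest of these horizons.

A — Oligocene; B — Pliocene; C — Eocene; D — Furongian; span 487.3 million years

A: 23.5 Ma lies in 33.9–23.03 Ma, so Oligocene.
B: 3.3 Ma lies in 5.333–2.58 Ma, so Pliocene.
C: 55 Ma lies in 56–33.9 Ma, so Eocene.
D: 490.6 Ma lies in 497–485.4 Ma, so Furongian.
Oldest = 490.6 Ma, youngest = 3.3 Ma → span 487.3 Myr.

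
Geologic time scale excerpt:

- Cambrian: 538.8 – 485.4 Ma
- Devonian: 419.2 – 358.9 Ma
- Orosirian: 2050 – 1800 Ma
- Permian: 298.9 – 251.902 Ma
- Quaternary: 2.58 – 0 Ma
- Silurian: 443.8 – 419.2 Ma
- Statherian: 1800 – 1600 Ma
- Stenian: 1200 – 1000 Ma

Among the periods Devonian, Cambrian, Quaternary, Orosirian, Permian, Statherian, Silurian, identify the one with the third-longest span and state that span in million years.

Start − end for each: Devonian 419.2 − 358.9 = 60.3; Cambrian 538.8 − 485.4 = 53.4; Quaternary 2.58 − 0 = 2.58; Orosirian 2050 − 1800 = 250; Permian 298.9 − 251.902 = 46.998; Statherian 1800 − 1600 = 200; Silurian 443.8 − 419.2 = 24.6.
Ranking these from longest: Orosirian > Statherian > Devonian > Cambrian > Permian > Silurian > Quaternary.
Position 3 in that ranking is Devonian, which lasted 60.3 Myr.

Devonian, 60.3 million years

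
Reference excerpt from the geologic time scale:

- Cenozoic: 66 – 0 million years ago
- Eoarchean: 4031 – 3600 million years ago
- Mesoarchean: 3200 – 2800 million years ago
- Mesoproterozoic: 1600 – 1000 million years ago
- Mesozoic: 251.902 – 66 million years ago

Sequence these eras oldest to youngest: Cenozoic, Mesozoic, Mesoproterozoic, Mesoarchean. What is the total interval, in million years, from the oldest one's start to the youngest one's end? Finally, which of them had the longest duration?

Start ages (Ma): Mesoarchean 3200, Mesoproterozoic 1600, Mesozoic 251.902, Cenozoic 66.
Ordered oldest to youngest: Mesoarchean, Mesoproterozoic, Mesozoic, Cenozoic.
Span = 3200 − 0 = 3200 Myr.
Durations: Mesoproterozoic 600, Mesozoic 185.902, Cenozoic 66, Mesoarchean 400 → longest is Mesoproterozoic (600 Myr).

Mesoarchean → Mesoproterozoic → Mesozoic → Cenozoic; total span 3200 Myr; longest is Mesoproterozoic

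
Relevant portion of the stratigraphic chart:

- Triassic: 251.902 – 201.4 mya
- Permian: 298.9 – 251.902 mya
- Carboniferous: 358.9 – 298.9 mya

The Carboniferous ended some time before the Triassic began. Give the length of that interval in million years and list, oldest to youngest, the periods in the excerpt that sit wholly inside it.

The Carboniferous closes at 298.9 Ma and the Triassic opens at 251.902 Ma, so the interval is 298.9 − 251.902 = 46.998 Myr.
A period fits inside if it starts at or after 298.9 Ma and ends at or before 251.902 Ma; oldest first that gives Permian.

46.998 million years; Permian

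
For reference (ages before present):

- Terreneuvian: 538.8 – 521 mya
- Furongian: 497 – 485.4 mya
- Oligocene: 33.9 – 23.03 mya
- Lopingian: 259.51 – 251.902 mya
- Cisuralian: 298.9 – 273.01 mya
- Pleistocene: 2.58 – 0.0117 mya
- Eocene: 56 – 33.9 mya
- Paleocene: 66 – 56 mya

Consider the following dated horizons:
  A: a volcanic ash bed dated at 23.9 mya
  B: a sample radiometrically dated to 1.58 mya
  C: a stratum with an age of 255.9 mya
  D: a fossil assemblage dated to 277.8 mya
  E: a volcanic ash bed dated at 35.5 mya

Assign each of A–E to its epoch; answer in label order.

A — Oligocene; B — Pleistocene; C — Lopingian; D — Cisuralian; E — Eocene

Match each age against the start–end ranges in the excerpt: A = 23.9 Ma → Oligocene (33.9–23.03); B = 1.58 Ma → Pleistocene (2.58–0.0117); C = 255.9 Ma → Lopingian (259.51–251.902); D = 277.8 Ma → Cisuralian (298.9–273.01); E = 35.5 Ma → Eocene (56–33.9).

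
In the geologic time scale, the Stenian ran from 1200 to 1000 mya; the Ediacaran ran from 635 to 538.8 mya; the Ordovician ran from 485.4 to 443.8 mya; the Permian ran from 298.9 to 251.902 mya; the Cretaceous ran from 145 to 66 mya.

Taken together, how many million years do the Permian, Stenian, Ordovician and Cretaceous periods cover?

Each duration: Permian = 46.998; Stenian = 200; Ordovician = 41.6; Cretaceous = 79.
Sum: 46.998 + 200 + 41.6 + 79 = 367.598 Myr.

367.598 million years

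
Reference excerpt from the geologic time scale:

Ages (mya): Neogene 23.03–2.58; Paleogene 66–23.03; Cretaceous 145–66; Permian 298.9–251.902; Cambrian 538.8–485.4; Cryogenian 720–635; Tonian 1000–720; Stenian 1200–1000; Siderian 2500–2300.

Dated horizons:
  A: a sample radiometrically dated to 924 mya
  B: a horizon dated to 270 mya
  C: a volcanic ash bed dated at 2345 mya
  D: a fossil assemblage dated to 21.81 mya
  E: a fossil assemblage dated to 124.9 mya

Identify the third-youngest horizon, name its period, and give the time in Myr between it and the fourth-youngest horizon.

B, in the Permian; 654 million years to A

Smaller Ma means younger, so youngest first: D 21.81 < E 124.9 < B 270 < A 924 < C 2345.
Counting 3 along gives B (270 Ma); the excerpt puts that inside the Permian, 298.9–251.902 Ma.
Next in line is A (924 Ma), and 924 − 270 = 654 Myr.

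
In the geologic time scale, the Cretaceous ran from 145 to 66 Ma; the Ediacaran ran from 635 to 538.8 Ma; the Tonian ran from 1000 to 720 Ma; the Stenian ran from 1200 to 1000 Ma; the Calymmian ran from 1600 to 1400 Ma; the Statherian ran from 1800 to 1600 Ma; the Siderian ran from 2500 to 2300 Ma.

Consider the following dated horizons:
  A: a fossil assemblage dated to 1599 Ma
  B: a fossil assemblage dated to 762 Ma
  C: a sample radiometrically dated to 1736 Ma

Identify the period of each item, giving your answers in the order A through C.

Match each age against the start–end ranges in the excerpt: A = 1599 Ma → Calymmian (1600–1400); B = 762 Ma → Tonian (1000–720); C = 1736 Ma → Statherian (1800–1600).

A — Calymmian; B — Tonian; C — Statherian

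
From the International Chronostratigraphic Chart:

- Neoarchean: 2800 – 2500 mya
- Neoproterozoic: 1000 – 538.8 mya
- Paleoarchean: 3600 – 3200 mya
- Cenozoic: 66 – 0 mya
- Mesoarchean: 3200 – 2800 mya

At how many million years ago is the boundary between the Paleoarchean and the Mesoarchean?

The Paleoarchean ends and the Mesoarchean begins at 3200 mya.

3200 mya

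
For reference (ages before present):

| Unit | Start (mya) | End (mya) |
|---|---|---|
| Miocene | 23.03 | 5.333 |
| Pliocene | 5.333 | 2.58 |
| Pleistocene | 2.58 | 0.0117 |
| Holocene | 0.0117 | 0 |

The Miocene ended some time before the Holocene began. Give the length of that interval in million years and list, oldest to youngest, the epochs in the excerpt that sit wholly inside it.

5.3213 million years; Pliocene, Pleistocene

The Miocene closes at 5.333 Ma and the Holocene opens at 0.0117 Ma, so the interval is 5.333 − 0.0117 = 5.3213 Myr.
An epoch fits inside if it starts at or after 5.333 Ma and ends at or before 0.0117 Ma; oldest first that gives Pliocene, Pleistocene.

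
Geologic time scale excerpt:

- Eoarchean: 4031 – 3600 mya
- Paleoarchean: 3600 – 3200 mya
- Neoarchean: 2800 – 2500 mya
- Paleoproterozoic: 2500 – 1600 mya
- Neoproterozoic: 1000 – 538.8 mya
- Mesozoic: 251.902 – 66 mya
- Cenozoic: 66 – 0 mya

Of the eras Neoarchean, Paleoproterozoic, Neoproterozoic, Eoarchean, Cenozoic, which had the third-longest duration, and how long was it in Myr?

Durations: Neoarchean 300; Paleoproterozoic 900; Neoproterozoic 461.2; Eoarchean 431; Cenozoic 66 Myr.
Sorted longest-first: Paleoproterozoic (900), Neoproterozoic (461.2), Eoarchean (431), Neoarchean (300), Cenozoic (66).
The third longest is Eoarchean at 431 Myr.

Eoarchean, 431 million years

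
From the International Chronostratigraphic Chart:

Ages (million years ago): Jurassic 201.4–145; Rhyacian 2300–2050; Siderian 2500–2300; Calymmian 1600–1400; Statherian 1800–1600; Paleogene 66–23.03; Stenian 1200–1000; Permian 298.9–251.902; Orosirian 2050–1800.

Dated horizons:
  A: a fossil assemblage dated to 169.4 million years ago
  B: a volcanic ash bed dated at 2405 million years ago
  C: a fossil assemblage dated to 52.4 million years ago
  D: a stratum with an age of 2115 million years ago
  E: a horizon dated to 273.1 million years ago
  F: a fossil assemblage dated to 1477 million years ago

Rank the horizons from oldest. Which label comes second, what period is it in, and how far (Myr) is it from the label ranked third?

D, in the Rhyacian; 638 million years to F

Larger Ma means older, so oldest first: B 2405 > D 2115 > F 1477 > E 273.1 > A 169.4 > C 52.4.
Counting 2 along gives D (2115 Ma); the excerpt puts that inside the Rhyacian, 2300–2050 Ma.
Next in line is F (1477 Ma), and 2115 − 1477 = 638 Myr.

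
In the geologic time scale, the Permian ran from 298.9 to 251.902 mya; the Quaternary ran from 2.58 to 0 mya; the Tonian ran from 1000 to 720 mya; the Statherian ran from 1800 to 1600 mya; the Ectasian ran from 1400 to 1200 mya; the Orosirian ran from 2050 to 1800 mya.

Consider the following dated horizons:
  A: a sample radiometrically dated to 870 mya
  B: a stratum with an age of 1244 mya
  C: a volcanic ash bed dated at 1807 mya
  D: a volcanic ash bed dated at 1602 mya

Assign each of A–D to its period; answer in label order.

A: 870 Ma lies in 1000–720 Ma, so Tonian.
B: 1244 Ma lies in 1400–1200 Ma, so Ectasian.
C: 1807 Ma lies in 2050–1800 Ma, so Orosirian.
D: 1602 Ma lies in 1800–1600 Ma, so Statherian.

A — Tonian; B — Ectasian; C — Orosirian; D — Statherian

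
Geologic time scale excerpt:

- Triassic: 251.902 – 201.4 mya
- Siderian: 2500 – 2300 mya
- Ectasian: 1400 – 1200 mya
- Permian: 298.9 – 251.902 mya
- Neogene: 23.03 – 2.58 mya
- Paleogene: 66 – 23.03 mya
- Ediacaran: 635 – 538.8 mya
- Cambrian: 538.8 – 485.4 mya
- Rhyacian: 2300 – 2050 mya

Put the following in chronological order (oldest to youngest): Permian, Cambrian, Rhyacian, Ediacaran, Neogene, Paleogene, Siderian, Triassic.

Siderian → Rhyacian → Ediacaran → Cambrian → Permian → Triassic → Paleogene → Neogene

The oldest of these is Siderian (starts 2500 Ma) and the youngest is Neogene (ends 2.58 Ma).
In between, by decreasing start age: Rhyacian (2300), Ediacaran (635), Cambrian (538.8), Permian (298.9), Triassic (251.902), Paleogene (66).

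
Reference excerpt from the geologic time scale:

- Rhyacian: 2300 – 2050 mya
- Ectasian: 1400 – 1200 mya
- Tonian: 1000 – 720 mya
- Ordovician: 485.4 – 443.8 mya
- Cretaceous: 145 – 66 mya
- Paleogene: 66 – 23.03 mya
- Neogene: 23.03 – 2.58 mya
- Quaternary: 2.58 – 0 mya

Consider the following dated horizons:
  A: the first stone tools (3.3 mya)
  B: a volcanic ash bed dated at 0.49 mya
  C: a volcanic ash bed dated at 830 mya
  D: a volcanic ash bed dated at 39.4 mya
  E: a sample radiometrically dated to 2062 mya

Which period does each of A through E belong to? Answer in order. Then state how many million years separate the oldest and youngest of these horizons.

A — Neogene; B — Quaternary; C — Tonian; D — Paleogene; E — Rhyacian; span 2061.51 million years

Match each age against the start–end ranges in the excerpt: A = 3.3 Ma → Neogene (23.03–2.58); B = 0.49 Ma → Quaternary (2.58–0); C = 830 Ma → Tonian (1000–720); D = 39.4 Ma → Paleogene (66–23.03); E = 2062 Ma → Rhyacian (2300–2050).
The largest age is 2062 Ma and the smallest is 0.49 Ma; their difference is 2061.51 Myr.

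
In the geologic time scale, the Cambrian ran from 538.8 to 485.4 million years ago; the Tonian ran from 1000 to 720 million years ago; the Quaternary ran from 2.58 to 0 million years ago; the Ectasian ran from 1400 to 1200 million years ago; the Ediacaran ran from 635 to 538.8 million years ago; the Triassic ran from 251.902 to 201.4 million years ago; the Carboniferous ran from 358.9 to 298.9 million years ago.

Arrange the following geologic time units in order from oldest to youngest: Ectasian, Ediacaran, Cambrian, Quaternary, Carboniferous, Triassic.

Ectasian → Ediacaran → Cambrian → Carboniferous → Triassic → Quaternary

The oldest of these is Ectasian (starts 1400 Ma) and the youngest is Quaternary (ends 0 Ma).
In between, by decreasing start age: Ediacaran (635), Cambrian (538.8), Carboniferous (358.9), Triassic (251.902).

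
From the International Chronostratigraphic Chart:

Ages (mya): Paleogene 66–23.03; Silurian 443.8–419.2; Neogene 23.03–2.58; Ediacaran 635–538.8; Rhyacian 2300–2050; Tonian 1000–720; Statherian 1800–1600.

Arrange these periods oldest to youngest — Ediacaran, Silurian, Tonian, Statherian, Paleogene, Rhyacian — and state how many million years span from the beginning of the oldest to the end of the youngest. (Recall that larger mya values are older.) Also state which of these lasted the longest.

From the excerpt: Ediacaran 635–538.8; Silurian 443.8–419.2; Tonian 1000–720; Statherian 1800–1600; Paleogene 66–23.03; Rhyacian 2300–2050 (Ma).
Larger Ma is earlier, so the oldest is Rhyacian and the youngest is Paleogene; oldest to youngest: Rhyacian, Statherian, Tonian, Ediacaran, Silurian, Paleogene.
Oldest start 2300 minus youngest end 23.03 gives 2276.97 Myr overall.
Individual lengths (start − end): Ediacaran 96.2; Rhyacian 250; Tonian 280; Silurian 24.6; Paleogene 42.97; Statherian 200. The largest is Tonian at 280 Myr.

Rhyacian, Statherian, Tonian, Ediacaran, Silurian, Paleogene; total span 2276.97 Myr; longest is Tonian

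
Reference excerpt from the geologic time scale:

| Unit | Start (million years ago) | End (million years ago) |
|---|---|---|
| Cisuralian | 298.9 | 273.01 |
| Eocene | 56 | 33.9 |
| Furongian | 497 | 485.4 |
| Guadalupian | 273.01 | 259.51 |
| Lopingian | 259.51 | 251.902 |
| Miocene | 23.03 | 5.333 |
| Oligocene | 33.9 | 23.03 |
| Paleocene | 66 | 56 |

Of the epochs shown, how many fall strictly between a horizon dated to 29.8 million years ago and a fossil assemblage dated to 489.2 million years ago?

489.2 Ma sits inside the Furongian (497–485.4) and 29.8 Ma inside the Oligocene (33.9–23.03); neither of those is wholly between the two dates.
The listed epochs lying completely between them are Cisuralian, Guadalupian, Lopingian, Paleocene, Eocene — 5 in all.

5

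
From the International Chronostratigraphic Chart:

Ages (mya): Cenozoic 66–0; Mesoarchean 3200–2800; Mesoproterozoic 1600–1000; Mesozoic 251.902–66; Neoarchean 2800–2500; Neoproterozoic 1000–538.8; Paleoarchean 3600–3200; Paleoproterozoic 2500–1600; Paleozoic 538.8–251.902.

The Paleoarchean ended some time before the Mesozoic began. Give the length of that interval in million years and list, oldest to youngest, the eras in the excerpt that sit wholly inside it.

2948.098 million years; Mesoarchean, Neoarchean, Paleoproterozoic, Mesoproterozoic, Neoproterozoic, Paleozoic

End of Paleoarchean = 3200 Ma; start of Mesozoic = 251.902 Ma.
Gap = 3200 − 251.902 = 2948.098 Myr.
Eras wholly inside 3200–251.902 Ma: Mesoarchean (3200–2800), Neoarchean (2800–2500), Paleoproterozoic (2500–1600), Mesoproterozoic (1600–1000), Neoproterozoic (1000–538.8), Paleozoic (538.8–251.902).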